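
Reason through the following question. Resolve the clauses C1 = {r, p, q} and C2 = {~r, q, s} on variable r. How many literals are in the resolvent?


Remove r from C1 and ~r from C2.
C1 remainder: {p, q}
C2 remainder: {q, s}
Union (resolvent): {p, q, s}
Resolvent has 3 literal(s).

3


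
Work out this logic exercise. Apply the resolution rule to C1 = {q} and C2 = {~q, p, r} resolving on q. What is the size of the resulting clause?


Remove q from C1 and ~q from C2.
C1 remainder: {}
C2 remainder: {p, r}
Union (resolvent): {p, r}
Resolvent has 2 literal(s).

2


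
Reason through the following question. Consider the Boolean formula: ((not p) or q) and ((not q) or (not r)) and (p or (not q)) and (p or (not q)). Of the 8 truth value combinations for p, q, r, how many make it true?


Evaluate all 8 assignments for p, q, r:
p=0, q=0, r=0: 1
p=0, q=0, r=1: 1
p=0, q=1, r=0: 0
p=0, q=1, r=1: 0
p=1, q=0, r=0: 0
p=1, q=0, r=1: 0
p=1, q=1, r=0: 1
p=1, q=1, r=1: 0
Satisfying count = 3

3


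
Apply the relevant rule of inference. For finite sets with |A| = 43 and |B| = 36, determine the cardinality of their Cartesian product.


The Cartesian product A x B contains all ordered pairs (a, b).
|A x B| = |A| * |B| = 43 * 36 = 1548

1548


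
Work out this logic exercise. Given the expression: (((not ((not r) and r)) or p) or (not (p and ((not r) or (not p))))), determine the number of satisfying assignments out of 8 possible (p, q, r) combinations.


Check all 8 assignments:
p=0, q=0, r=0: 1
p=0, q=0, r=1: 1
p=0, q=1, r=0: 1
p=0, q=1, r=1: 1
p=1, q=0, r=0: 1
p=1, q=0, r=1: 1
p=1, q=1, r=0: 1
p=1, q=1, r=1: 1
Count of True = 8

8


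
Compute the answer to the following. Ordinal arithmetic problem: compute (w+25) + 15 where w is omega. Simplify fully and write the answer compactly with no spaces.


Compute (w+25) + 15.
Ordinal + is associative but NOT commutative; for finite n>0, n + w = w but w + n stays w+n.
By associativity: (w+25) + 15 = w + (25+15) = w+40.
Result = w+40

w+40


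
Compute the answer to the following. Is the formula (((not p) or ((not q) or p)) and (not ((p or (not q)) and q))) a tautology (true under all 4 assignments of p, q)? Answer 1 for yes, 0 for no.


Check all 4 assignments:
p=0, q=0: 1
p=0, q=1: 1
p=1, q=0: 1
p=1, q=1: 0
Satisfying count = 3/4.
Tautology iff count = 4: no.

0


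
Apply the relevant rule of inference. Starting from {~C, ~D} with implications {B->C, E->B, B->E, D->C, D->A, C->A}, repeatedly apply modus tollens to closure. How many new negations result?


Initial negated facts: {~C, ~D}
Apply modus tollens to closure:
  ~C and B->C  =>  ~B
  ~B and E->B  =>  ~E
Final negated: {~B, ~C, ~D, ~E}
New negations: {~B, ~E}
Count = 2

2


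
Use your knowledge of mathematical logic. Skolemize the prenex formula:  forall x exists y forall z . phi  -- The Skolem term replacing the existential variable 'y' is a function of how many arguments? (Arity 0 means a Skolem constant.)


Quantifier prefix: forall x exists y forall z
'y' is existentially quantified at position 2.
Universal variables preceding it: x
Skolem function arity = 1

1


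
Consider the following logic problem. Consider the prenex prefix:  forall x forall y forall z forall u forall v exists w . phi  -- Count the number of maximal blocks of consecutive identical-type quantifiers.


Quantifier-type sequence: A A A A A E  (A=forall, E=exists)
Group into maximal same-type runs:
  Ax5 | Ex1
Number of blocks = 2

2


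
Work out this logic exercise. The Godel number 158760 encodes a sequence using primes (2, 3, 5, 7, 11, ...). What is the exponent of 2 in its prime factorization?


Factorize 158760 by dividing by 2 repeatedly.
Division steps: 2 divides 158760 exactly 3 time(s).
Exponent of 2 = 3

3


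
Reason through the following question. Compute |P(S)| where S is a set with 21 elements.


The power set of a set with n elements has 2^n elements.
|P(S)| = 2^21 = 2097152

2097152


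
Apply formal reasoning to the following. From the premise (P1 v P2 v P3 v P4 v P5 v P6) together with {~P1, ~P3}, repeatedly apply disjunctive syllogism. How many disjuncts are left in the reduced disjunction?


Original disjuncts (6): P1, P2, P3, P4, P5, P6
Negated (eliminate): ~P1, ~P3
Remaining disjuncts: P2, P4, P5, P6
Count = 6 - 2 = 4

4


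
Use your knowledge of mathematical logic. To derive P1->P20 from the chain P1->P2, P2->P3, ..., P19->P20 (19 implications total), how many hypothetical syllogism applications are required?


With 19 implications in a chain connecting 20 propositions:
P1->P2, P2->P3, ..., P19->P20
Steps needed = (number of implications) - 1 = 19 - 1 = 18

18


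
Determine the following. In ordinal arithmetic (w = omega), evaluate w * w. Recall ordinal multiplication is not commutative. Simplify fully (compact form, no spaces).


Compute w * w.
Ordinal * is associative and left-distributive over +, but NOT commutative; for finite n>1, n*w = w but w*n stays w*n.
w * w = w^2 by definition.
Result = w^2

w^2


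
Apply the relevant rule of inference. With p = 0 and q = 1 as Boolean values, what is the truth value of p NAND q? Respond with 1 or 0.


p = 0, q = 1
Operation: p NAND q
Evaluate: 0 NAND 1 = 1

1


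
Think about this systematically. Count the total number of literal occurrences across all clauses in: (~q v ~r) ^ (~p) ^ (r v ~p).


Counting literals in each clause:
Clause 1: 2 literal(s)
Clause 2: 1 literal(s)
Clause 3: 2 literal(s)
Total = 5

5


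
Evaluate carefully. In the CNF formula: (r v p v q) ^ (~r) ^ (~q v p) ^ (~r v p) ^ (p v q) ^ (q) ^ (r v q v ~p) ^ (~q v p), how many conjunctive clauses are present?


A CNF formula is a conjunction of clauses.
Clauses are separated by ^.
Counting the conjuncts: 8 clauses.

8


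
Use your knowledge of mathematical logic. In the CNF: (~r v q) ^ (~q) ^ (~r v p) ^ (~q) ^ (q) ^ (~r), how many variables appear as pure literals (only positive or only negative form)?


Check each variable for pure literal status:
p: pure positive
q: mixed (not pure)
r: pure negative
Pure literal count = 2

2


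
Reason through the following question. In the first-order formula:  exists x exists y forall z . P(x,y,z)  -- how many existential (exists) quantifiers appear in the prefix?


Quantifier prefix: exists x exists y forall z
Mark each quantifier type:
  E E U
Universal count = 1, Existential count = 2
Asked for existential (exists) quantifiers: 2

2


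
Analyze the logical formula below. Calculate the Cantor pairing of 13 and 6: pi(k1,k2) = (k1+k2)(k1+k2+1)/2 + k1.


k1 + k2 = 19
(k1+k2)(k1+k2+1)/2 = 19 * 20 / 2 = 190
pi = 190 + 13 = 203

203


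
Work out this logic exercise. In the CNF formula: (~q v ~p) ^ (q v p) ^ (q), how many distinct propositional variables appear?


Identify each variable that appears in the formula.
Variables found: p, q
Count = 2

2


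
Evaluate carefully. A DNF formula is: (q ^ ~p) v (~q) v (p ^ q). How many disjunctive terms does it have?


A DNF formula is a disjunction of terms (conjunctions).
Terms are separated by v.
Counting the disjuncts: 3 terms.

3


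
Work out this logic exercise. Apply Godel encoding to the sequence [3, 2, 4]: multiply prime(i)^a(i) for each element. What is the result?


Encode each element as an exponent of the corresponding prime:
  2^3 = 8
  3^2 = 9
  5^4 = 625
Product = 8 * 9 * 625 = 45000

45000


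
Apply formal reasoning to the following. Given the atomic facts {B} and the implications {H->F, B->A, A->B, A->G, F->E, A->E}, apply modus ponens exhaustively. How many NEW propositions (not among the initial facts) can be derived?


Initial facts: {B}
Apply modus ponens to closure:
  B and B->A  =>  A
  A and A->G  =>  G
  A and A->E  =>  E
Final known: {A, B, E, G}
New propositions: {A, E, G}
Count = 3

3


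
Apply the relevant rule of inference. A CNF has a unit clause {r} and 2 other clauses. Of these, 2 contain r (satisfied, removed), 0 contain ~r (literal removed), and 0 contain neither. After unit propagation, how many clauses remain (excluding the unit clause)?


Satisfied (removed): 2
Shortened (remain): 0
Unchanged (remain): 0
Remaining = 0 + 0 = 0

0


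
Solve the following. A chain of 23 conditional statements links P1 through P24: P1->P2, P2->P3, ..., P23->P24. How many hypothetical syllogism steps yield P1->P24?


With 23 implications in a chain connecting 24 propositions:
P1->P2, P2->P3, ..., P23->P24
Steps needed = (number of implications) - 1 = 23 - 1 = 22

22


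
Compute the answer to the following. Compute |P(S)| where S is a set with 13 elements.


The power set of a set with n elements has 2^n elements.
|P(S)| = 2^13 = 8192

8192


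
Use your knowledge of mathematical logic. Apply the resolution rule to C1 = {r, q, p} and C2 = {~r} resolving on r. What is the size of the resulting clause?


Remove r from C1 and ~r from C2.
C1 remainder: {q, p}
C2 remainder: {}
Union (resolvent): {p, q}
Resolvent has 2 literal(s).

2


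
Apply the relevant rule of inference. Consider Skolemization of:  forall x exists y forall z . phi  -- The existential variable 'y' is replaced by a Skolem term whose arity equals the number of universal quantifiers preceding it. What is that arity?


Quantifier prefix: forall x exists y forall z
'y' is existentially quantified at position 2.
Universal variables preceding it: x
Skolem function arity = 1

1


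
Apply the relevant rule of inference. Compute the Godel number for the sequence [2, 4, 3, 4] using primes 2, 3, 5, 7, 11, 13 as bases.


Encode each element as an exponent of the corresponding prime:
  2^2 = 4
  3^4 = 81
  5^3 = 125
  7^4 = 2401
Product = 4 * 81 * 125 * 2401 = 97240500

97240500


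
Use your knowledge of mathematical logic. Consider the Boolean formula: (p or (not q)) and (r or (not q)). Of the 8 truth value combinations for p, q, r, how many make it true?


Evaluate all 8 assignments for p, q, r:
p=0, q=0, r=0: 1
p=0, q=0, r=1: 1
p=0, q=1, r=0: 0
p=0, q=1, r=1: 0
p=1, q=0, r=0: 1
p=1, q=0, r=1: 1
p=1, q=1, r=0: 0
p=1, q=1, r=1: 1
Satisfying count = 5

5


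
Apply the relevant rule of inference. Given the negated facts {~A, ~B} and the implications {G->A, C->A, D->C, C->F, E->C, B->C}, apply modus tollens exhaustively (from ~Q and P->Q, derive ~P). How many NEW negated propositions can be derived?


Initial negated facts: {~A, ~B}
Apply modus tollens to closure:
  ~A and G->A  =>  ~G
  ~A and C->A  =>  ~C
  ~C and D->C  =>  ~D
  ~C and E->C  =>  ~E
Final negated: {~A, ~B, ~C, ~D, ~E, ~G}
New negations: {~C, ~D, ~E, ~G}
Count = 4

4


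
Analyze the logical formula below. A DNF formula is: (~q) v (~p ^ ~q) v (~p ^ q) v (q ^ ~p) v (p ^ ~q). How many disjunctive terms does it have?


A DNF formula is a disjunction of terms (conjunctions).
Terms are separated by v.
Counting the disjuncts: 5 terms.

5


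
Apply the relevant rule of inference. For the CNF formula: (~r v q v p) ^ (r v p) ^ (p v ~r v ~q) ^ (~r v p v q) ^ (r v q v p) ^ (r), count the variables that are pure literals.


Check each variable for pure literal status:
p: pure positive
q: mixed (not pure)
r: mixed (not pure)
Pure literal count = 1

1


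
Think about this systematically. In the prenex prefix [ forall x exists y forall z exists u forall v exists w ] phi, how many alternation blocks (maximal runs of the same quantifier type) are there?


Quantifier-type sequence: A E A E A E  (A=forall, E=exists)
Group into maximal same-type runs:
  Ax1 | Ex1 | Ax1 | Ex1 | Ax1 | Ex1
Number of blocks = 6

6


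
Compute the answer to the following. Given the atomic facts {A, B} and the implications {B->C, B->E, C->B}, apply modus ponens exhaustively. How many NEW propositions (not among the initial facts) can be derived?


Initial facts: {A, B}
Apply modus ponens to closure:
  B and B->C  =>  C
  B and B->E  =>  E
Final known: {A, B, C, E}
New propositions: {C, E}
Count = 2

2


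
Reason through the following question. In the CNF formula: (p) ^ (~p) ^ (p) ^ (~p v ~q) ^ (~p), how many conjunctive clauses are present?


A CNF formula is a conjunction of clauses.
Clauses are separated by ^.
Counting the conjuncts: 5 clauses.

5


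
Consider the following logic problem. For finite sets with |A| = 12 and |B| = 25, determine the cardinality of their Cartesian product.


The Cartesian product A x B contains all ordered pairs (a, b).
|A x B| = |A| * |B| = 12 * 25 = 300

300


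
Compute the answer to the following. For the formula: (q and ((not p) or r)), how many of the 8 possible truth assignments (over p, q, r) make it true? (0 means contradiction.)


Check all 8 assignments:
p=0, q=0, r=0: 0
p=0, q=0, r=1: 0
p=0, q=1, r=0: 1
p=0, q=1, r=1: 1
p=1, q=0, r=0: 0
p=1, q=0, r=1: 0
p=1, q=1, r=0: 0
p=1, q=1, r=1: 1
Count of True = 3

3


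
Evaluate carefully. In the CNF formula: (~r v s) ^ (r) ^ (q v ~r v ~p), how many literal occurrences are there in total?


Counting literals in each clause:
Clause 1: 2 literal(s)
Clause 2: 1 literal(s)
Clause 3: 3 literal(s)
Total = 6

6


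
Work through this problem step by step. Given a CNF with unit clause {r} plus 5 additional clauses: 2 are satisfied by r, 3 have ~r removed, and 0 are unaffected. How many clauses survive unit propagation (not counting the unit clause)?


Satisfied (removed): 2
Shortened (remain): 3
Unchanged (remain): 0
Remaining = 3 + 0 = 3

3


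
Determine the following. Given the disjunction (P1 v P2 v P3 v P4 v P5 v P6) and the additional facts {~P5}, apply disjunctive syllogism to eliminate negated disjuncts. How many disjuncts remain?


Original disjuncts (6): P1, P2, P3, P4, P5, P6
Negated (eliminate): ~P5
Remaining disjuncts: P1, P2, P3, P4, P6
Count = 6 - 1 = 5

5


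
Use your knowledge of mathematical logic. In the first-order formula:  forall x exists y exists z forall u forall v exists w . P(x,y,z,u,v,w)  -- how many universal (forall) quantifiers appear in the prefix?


Quantifier prefix: forall x exists y exists z forall u forall v exists w
Mark each quantifier type:
  U E E U U E
Universal count = 3, Existential count = 3
Asked for universal (forall) quantifiers: 3

3


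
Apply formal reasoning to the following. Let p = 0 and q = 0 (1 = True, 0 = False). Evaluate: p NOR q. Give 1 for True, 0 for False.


p = 0, q = 0
Operation: p NOR q
Evaluate: 0 NOR 0 = 1

1


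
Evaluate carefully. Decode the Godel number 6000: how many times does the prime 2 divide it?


Factorize 6000 by dividing by 2 repeatedly.
Division steps: 2 divides 6000 exactly 4 time(s).
Exponent of 2 = 4

4


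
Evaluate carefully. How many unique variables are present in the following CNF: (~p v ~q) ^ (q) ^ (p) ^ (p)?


Identify each variable that appears in the formula.
Variables found: p, q
Count = 2

2


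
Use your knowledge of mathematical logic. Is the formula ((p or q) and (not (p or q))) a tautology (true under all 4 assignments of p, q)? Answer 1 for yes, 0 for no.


Check all 4 assignments:
p=0, q=0: 0
p=0, q=1: 0
p=1, q=0: 0
p=1, q=1: 0
Satisfying count = 0/4.
Tautology iff count = 4: no.

0


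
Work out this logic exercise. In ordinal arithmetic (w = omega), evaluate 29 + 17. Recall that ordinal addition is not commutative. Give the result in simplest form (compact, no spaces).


Compute 29 + 17.
Ordinal + is associative but NOT commutative; for finite n>0, n + w = w but w + n stays w+n.
Both operands finite; ordinal + agrees with natural +: 29 + 17 = 46.
Result = 46

46


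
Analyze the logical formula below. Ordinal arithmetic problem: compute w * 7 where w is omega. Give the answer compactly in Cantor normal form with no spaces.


Compute w * 7.
Ordinal * is associative and left-distributive over +, but NOT commutative; for finite n>1, n*w = w but w*n stays w*n.
w * 7 means 7 copies of w concatenated: w*7.
Result = w*7

w*7


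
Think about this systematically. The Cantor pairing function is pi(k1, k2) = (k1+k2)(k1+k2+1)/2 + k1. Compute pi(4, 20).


k1 + k2 = 24
(k1+k2)(k1+k2+1)/2 = 24 * 25 / 2 = 300
pi = 300 + 4 = 304

304


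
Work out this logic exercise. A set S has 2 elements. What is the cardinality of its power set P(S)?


The power set of a set with n elements has 2^n elements.
|P(S)| = 2^2 = 4

4


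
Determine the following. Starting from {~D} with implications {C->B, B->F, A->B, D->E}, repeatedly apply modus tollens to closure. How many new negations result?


Initial negated facts: {~D}
Apply modus tollens to closure:
  (no implication fires)
Final negated: {~D}
New negations: {(none)}
Count = 0

0


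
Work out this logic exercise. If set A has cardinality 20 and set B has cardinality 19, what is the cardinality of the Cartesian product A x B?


The Cartesian product A x B contains all ordered pairs (a, b).
|A x B| = |A| * |B| = 20 * 19 = 380

380


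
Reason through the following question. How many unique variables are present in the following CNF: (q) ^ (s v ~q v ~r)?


Identify each variable that appears in the formula.
Variables found: q, r, s
Count = 3

3


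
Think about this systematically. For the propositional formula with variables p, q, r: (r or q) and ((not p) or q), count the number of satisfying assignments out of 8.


Evaluate all 8 assignments for p, q, r:
p=0, q=0, r=0: 0
p=0, q=0, r=1: 1
p=0, q=1, r=0: 1
p=0, q=1, r=1: 1
p=1, q=0, r=0: 0
p=1, q=0, r=1: 0
p=1, q=1, r=0: 1
p=1, q=1, r=1: 1
Satisfying count = 5

5


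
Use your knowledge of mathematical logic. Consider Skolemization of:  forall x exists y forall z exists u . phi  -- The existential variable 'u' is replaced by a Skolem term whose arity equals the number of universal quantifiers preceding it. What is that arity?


Quantifier prefix: forall x exists y forall z exists u
'u' is existentially quantified at position 4.
Universal variables preceding it: x, z
Skolem function arity = 2

2


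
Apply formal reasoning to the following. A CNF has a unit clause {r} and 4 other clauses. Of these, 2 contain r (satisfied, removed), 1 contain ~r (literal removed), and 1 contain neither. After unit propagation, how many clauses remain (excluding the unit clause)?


Satisfied (removed): 2
Shortened (remain): 1
Unchanged (remain): 1
Remaining = 1 + 1 = 2

2


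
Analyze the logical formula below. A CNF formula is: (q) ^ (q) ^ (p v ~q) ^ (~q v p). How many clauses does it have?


A CNF formula is a conjunction of clauses.
Clauses are separated by ^.
Counting the conjuncts: 4 clauses.

4


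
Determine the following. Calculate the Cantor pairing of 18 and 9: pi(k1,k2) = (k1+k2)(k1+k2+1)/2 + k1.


k1 + k2 = 27
(k1+k2)(k1+k2+1)/2 = 27 * 28 / 2 = 378
pi = 378 + 18 = 396

396


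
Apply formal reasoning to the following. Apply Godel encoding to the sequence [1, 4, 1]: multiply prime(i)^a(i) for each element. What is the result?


Encode each element as an exponent of the corresponding prime:
  2^1 = 2
  3^4 = 81
  5^1 = 5
Product = 2 * 81 * 5 = 810

810


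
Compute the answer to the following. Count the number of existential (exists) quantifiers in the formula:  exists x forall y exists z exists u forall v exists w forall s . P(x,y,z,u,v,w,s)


Quantifier prefix: exists x forall y exists z exists u forall v exists w forall s
Mark each quantifier type:
  E U E E U E U
Universal count = 3, Existential count = 4
Asked for existential (exists) quantifiers: 4

4


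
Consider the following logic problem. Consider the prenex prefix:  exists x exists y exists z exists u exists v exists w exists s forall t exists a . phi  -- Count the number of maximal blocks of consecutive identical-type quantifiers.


Quantifier-type sequence: E E E E E E E A E  (A=forall, E=exists)
Group into maximal same-type runs:
  Ex7 | Ax1 | Ex1
Number of blocks = 3

3


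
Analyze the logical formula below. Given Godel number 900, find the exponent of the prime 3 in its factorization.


Factorize 900 by dividing by 3 repeatedly.
Division steps: 3 divides 900 exactly 2 time(s).
Exponent of 3 = 2

2


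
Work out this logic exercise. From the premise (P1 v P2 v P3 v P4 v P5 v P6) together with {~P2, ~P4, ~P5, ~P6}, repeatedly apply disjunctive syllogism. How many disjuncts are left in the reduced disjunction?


Original disjuncts (6): P1, P2, P3, P4, P5, P6
Negated (eliminate): ~P2, ~P4, ~P5, ~P6
Remaining disjuncts: P1, P3
Count = 6 - 4 = 2

2


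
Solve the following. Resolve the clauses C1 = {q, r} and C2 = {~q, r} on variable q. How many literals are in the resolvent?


Remove q from C1 and ~q from C2.
C1 remainder: {r}
C2 remainder: {r}
Union (resolvent): {r}
Resolvent has 1 literal(s).

1


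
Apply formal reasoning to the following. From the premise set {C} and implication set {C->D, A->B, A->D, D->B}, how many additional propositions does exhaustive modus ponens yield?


Initial facts: {C}
Apply modus ponens to closure:
  C and C->D  =>  D
  D and D->B  =>  B
Final known: {B, C, D}
New propositions: {B, D}
Count = 2

2


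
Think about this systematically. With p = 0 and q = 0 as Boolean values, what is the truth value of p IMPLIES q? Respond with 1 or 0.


p = 0, q = 0
Operation: p IMPLIES q
Evaluate: 0 IMPLIES 0 = 1

1


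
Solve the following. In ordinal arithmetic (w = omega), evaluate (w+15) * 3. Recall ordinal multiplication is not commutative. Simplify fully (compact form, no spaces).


Compute (w+15) * 3.
Ordinal * is associative and left-distributive over +, but NOT commutative; for finite n>1, n*w = w but w*n stays w*n.
(w+15) * 3 = (w+15) repeated 3 times. Each intermediate +15 is absorbed by the following w; only the last survives: w*3+15.
Result = w*3+15

w*3+15


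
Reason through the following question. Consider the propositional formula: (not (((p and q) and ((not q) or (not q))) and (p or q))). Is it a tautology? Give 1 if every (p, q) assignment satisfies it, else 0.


Check all 4 assignments:
p=0, q=0: 1
p=0, q=1: 1
p=1, q=0: 1
p=1, q=1: 1
Satisfying count = 4/4.
Tautology iff count = 4: yes.

1


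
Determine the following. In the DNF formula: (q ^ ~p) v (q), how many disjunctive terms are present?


A DNF formula is a disjunction of terms (conjunctions).
Terms are separated by v.
Counting the disjuncts: 2 terms.

2


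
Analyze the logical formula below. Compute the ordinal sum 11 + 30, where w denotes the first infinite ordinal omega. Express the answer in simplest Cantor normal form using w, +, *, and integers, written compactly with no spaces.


Compute 11 + 30.
Ordinal + is associative but NOT commutative; for finite n>0, n + w = w but w + n stays w+n.
Both operands finite; ordinal + agrees with natural +: 11 + 30 = 41.
Result = 41

41


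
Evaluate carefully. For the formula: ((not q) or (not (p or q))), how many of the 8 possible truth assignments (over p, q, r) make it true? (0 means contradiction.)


Check all 8 assignments:
p=0, q=0, r=0: 1
p=0, q=0, r=1: 1
p=0, q=1, r=0: 0
p=0, q=1, r=1: 0
p=1, q=0, r=0: 1
p=1, q=0, r=1: 1
p=1, q=1, r=0: 0
p=1, q=1, r=1: 0
Count of True = 4

4


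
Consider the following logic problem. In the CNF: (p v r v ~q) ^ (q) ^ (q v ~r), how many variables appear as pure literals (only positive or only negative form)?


Check each variable for pure literal status:
p: pure positive
q: mixed (not pure)
r: mixed (not pure)
Pure literal count = 1

1


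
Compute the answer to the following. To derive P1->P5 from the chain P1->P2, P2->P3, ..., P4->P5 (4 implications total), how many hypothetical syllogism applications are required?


With 4 implications in a chain connecting 5 propositions:
P1->P2, P2->P3, ..., P4->P5
Steps needed = (number of implications) - 1 = 4 - 1 = 3

3


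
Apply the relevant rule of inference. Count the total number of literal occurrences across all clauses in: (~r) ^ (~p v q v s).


Counting literals in each clause:
Clause 1: 1 literal(s)
Clause 2: 3 literal(s)
Total = 4

4


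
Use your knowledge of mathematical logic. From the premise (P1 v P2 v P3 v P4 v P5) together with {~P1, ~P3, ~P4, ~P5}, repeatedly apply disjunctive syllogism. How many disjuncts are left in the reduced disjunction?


Original disjuncts (5): P1, P2, P3, P4, P5
Negated (eliminate): ~P1, ~P3, ~P4, ~P5
Remaining disjuncts: P2
Count = 5 - 4 = 1

1


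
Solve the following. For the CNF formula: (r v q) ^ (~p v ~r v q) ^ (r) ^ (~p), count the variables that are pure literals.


Check each variable for pure literal status:
p: pure negative
q: pure positive
r: mixed (not pure)
Pure literal count = 2

2


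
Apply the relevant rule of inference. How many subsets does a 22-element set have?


The power set of a set with n elements has 2^n elements.
|P(S)| = 2^22 = 4194304

4194304


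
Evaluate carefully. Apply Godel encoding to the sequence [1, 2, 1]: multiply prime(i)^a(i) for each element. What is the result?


Encode each element as an exponent of the corresponding prime:
  2^1 = 2
  3^2 = 9
  5^1 = 5
Product = 2 * 9 * 5 = 90

90


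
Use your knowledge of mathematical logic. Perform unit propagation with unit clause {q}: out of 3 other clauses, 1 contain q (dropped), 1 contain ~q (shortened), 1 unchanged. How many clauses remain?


Satisfied (removed): 1
Shortened (remain): 1
Unchanged (remain): 1
Remaining = 1 + 1 = 2

2


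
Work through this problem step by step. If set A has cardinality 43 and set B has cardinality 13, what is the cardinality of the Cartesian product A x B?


The Cartesian product A x B contains all ordered pairs (a, b).
|A x B| = |A| * |B| = 43 * 13 = 559

559


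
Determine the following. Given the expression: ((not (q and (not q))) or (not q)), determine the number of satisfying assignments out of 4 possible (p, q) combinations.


Check all 4 assignments:
p=0, q=0: 1
p=0, q=1: 1
p=1, q=0: 1
p=1, q=1: 1
Count of True = 4

4


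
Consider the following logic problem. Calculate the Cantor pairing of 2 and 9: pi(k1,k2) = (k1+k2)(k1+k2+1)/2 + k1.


k1 + k2 = 11
(k1+k2)(k1+k2+1)/2 = 11 * 12 / 2 = 66
pi = 66 + 2 = 68

68


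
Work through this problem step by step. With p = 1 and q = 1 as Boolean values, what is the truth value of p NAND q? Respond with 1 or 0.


p = 1, q = 1
Operation: p NAND q
Evaluate: 1 NAND 1 = 0

0


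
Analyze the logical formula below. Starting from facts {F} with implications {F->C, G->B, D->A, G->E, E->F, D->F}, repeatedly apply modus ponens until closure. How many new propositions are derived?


Initial facts: {F}
Apply modus ponens to closure:
  F and F->C  =>  C
Final known: {C, F}
New propositions: {C}
Count = 1

1


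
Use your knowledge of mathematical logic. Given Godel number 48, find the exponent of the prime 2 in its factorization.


Factorize 48 by dividing by 2 repeatedly.
Division steps: 2 divides 48 exactly 4 time(s).
Exponent of 2 = 4

4


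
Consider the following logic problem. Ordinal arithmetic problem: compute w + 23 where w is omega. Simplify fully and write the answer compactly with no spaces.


Compute w + 23.
Ordinal + is associative but NOT commutative; for finite n>0, n + w = w but w + n stays w+n.
w + 23 is already in normal form (a successor ordinal beyond w).
Result = w+23

w+23


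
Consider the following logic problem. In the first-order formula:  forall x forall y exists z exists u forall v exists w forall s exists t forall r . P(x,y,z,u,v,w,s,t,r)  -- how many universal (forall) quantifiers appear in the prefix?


Quantifier prefix: forall x forall y exists z exists u forall v exists w forall s exists t forall r
Mark each quantifier type:
  U U E E U E U E U
Universal count = 5, Existential count = 4
Asked for universal (forall) quantifiers: 5

5


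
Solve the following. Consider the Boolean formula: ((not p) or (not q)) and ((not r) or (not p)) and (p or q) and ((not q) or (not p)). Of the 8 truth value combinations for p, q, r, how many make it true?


Evaluate all 8 assignments for p, q, r:
p=0, q=0, r=0: 0
p=0, q=0, r=1: 0
p=0, q=1, r=0: 1
p=0, q=1, r=1: 1
p=1, q=0, r=0: 1
p=1, q=0, r=1: 0
p=1, q=1, r=0: 0
p=1, q=1, r=1: 0
Satisfying count = 3

3


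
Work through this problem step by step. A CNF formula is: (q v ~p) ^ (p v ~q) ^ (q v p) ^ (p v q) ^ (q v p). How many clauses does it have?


A CNF formula is a conjunction of clauses.
Clauses are separated by ^.
Counting the conjuncts: 5 clauses.

5


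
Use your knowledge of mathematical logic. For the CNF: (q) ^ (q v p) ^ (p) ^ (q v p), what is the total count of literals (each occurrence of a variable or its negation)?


Counting literals in each clause:
Clause 1: 1 literal(s)
Clause 2: 2 literal(s)
Clause 3: 1 literal(s)
Clause 4: 2 literal(s)
Total = 6

6


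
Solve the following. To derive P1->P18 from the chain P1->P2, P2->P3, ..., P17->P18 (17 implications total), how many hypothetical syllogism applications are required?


With 17 implications in a chain connecting 18 propositions:
P1->P2, P2->P3, ..., P17->P18
Steps needed = (number of implications) - 1 = 17 - 1 = 16

16


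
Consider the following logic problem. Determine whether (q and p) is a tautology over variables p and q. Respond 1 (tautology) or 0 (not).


Check all 4 assignments:
p=0, q=0: 0
p=0, q=1: 0
p=1, q=0: 0
p=1, q=1: 1
Satisfying count = 1/4.
Tautology iff count = 4: no.

0


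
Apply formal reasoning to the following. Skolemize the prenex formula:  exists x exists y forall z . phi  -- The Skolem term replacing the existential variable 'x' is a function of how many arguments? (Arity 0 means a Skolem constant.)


Quantifier prefix: exists x exists y forall z
'x' is existentially quantified at position 1.
No universal quantifiers precede it.
Skolem function arity = 0 (a Skolem constant)

0


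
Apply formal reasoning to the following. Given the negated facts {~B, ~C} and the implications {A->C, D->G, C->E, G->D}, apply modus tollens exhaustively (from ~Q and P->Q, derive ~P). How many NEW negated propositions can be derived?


Initial negated facts: {~B, ~C}
Apply modus tollens to closure:
  ~C and A->C  =>  ~A
Final negated: {~A, ~B, ~C}
New negations: {~A}
Count = 1

1


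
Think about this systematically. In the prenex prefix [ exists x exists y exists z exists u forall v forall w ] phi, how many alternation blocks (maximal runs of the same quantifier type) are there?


Quantifier-type sequence: E E E E A A  (A=forall, E=exists)
Group into maximal same-type runs:
  Ex4 | Ax2
Number of blocks = 2

2


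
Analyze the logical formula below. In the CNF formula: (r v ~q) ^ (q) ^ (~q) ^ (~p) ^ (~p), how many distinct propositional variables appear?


Identify each variable that appears in the formula.
Variables found: p, q, r
Count = 3

3


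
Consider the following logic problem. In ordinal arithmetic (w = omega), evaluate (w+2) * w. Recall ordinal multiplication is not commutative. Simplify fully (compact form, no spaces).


Compute (w+2) * w.
Ordinal * is associative and left-distributive over +, but NOT commutative; for finite n>1, n*w = w but w*n stays w*n.
(w+2) * w = sup{(w+2)*k : k<w} = sup{w*k+2} = w^2 (the +2 tail is absorbed in the limit).
Result = w^2

w^2


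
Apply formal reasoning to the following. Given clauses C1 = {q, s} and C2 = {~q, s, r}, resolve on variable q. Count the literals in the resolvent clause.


Remove q from C1 and ~q from C2.
C1 remainder: {s}
C2 remainder: {s, r}
Union (resolvent): {r, s}
Resolvent has 2 literal(s).

2


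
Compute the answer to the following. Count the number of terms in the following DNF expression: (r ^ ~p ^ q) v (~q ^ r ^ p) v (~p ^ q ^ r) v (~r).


A DNF formula is a disjunction of terms (conjunctions).
Terms are separated by v.
Counting the disjuncts: 4 terms.

4


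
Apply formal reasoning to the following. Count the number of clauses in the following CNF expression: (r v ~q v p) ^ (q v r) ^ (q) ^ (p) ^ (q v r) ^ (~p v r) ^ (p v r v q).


A CNF formula is a conjunction of clauses.
Clauses are separated by ^.
Counting the conjuncts: 7 clauses.

7


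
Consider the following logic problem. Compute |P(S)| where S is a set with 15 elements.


The power set of a set with n elements has 2^n elements.
|P(S)| = 2^15 = 32768

32768


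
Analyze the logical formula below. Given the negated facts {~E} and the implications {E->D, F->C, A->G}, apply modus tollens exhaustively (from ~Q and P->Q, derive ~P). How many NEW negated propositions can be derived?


Initial negated facts: {~E}
Apply modus tollens to closure:
  (no implication fires)
Final negated: {~E}
New negations: {(none)}
Count = 0

0


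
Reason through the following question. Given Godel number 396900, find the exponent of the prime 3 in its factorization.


Factorize 396900 by dividing by 3 repeatedly.
Division steps: 3 divides 396900 exactly 4 time(s).
Exponent of 3 = 4

4


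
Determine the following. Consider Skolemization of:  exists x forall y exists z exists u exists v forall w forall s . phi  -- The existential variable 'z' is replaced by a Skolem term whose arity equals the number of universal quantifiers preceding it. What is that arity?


Quantifier prefix: exists x forall y exists z exists u exists v forall w forall s
'z' is existentially quantified at position 3.
Universal variables preceding it: y
Skolem function arity = 1

1


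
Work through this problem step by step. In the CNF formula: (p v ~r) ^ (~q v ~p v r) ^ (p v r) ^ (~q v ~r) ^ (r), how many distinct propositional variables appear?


Identify each variable that appears in the formula.
Variables found: p, q, r
Count = 3

3


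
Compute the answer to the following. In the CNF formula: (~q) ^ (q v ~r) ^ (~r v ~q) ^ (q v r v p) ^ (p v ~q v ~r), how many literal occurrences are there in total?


Counting literals in each clause:
Clause 1: 1 literal(s)
Clause 2: 2 literal(s)
Clause 3: 2 literal(s)
Clause 4: 3 literal(s)
Clause 5: 3 literal(s)
Total = 11

11


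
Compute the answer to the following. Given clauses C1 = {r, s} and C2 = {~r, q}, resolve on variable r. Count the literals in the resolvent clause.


Remove r from C1 and ~r from C2.
C1 remainder: {s}
C2 remainder: {q}
Union (resolvent): {q, s}
Resolvent has 2 literal(s).

2


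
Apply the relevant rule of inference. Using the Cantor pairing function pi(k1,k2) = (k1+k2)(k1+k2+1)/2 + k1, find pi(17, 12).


k1 + k2 = 29
(k1+k2)(k1+k2+1)/2 = 29 * 30 / 2 = 435
pi = 435 + 17 = 452

452


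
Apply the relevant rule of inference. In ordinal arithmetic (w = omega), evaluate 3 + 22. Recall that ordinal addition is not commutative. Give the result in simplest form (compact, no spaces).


Compute 3 + 22.
Ordinal + is associative but NOT commutative; for finite n>0, n + w = w but w + n stays w+n.
Both operands finite; ordinal + agrees with natural +: 3 + 22 = 25.
Result = 25

25


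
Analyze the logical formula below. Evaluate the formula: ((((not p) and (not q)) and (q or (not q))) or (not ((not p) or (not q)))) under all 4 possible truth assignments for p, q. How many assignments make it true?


Check all 4 assignments:
p=0, q=0: 1
p=0, q=1: 0
p=1, q=0: 0
p=1, q=1: 1
Count of True = 2

2


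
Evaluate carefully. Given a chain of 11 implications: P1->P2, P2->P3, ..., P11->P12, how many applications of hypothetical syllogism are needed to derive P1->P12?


With 11 implications in a chain connecting 12 propositions:
P1->P2, P2->P3, ..., P11->P12
Steps needed = (number of implications) - 1 = 11 - 1 = 10

10


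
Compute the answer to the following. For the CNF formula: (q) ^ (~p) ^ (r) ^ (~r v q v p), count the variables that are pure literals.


Check each variable for pure literal status:
p: mixed (not pure)
q: pure positive
r: mixed (not pure)
Pure literal count = 1

1


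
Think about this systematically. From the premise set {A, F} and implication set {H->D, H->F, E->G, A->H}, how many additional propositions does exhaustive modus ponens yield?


Initial facts: {A, F}
Apply modus ponens to closure:
  A and A->H  =>  H
  H and H->D  =>  D
Final known: {A, D, F, H}
New propositions: {D, H}
Count = 2

2


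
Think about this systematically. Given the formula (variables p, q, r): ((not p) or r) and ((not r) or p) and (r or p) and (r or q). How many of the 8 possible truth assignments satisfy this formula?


Evaluate all 8 assignments for p, q, r:
p=0, q=0, r=0: 0
p=0, q=0, r=1: 0
p=0, q=1, r=0: 0
p=0, q=1, r=1: 0
p=1, q=0, r=0: 0
p=1, q=0, r=1: 1
p=1, q=1, r=0: 0
p=1, q=1, r=1: 1
Satisfying count = 2

2


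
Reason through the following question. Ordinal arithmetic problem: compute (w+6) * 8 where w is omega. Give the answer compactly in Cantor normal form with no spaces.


Compute (w+6) * 8.
Ordinal * is associative and left-distributive over +, but NOT commutative; for finite n>1, n*w = w but w*n stays w*n.
(w+6) * 8 = (w+6) repeated 8 times. Each intermediate +6 is absorbed by the following w; only the last survives: w*8+6.
Result = w*8+6

w*8+6


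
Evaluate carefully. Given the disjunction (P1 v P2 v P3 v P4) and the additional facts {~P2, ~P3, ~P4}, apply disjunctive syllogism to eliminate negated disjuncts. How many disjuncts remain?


Original disjuncts (4): P1, P2, P3, P4
Negated (eliminate): ~P2, ~P3, ~P4
Remaining disjuncts: P1
Count = 4 - 3 = 1

1


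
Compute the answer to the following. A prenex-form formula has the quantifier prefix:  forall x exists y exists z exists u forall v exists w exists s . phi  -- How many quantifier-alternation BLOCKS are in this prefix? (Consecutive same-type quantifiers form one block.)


Quantifier-type sequence: A E E E A E E  (A=forall, E=exists)
Group into maximal same-type runs:
  Ax1 | Ex3 | Ax1 | Ex2
Number of blocks = 4

4


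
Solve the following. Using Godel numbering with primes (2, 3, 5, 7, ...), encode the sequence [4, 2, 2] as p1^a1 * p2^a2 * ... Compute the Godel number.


Encode each element as an exponent of the corresponding prime:
  2^4 = 16
  3^2 = 9
  5^2 = 25
Product = 16 * 9 * 25 = 3600

3600


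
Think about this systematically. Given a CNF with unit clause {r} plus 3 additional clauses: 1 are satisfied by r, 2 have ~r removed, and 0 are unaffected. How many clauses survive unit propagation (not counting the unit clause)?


Satisfied (removed): 1
Shortened (remain): 2
Unchanged (remain): 0
Remaining = 2 + 0 = 2

2


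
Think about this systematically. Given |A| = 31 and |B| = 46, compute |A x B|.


The Cartesian product A x B contains all ordered pairs (a, b).
|A x B| = |A| * |B| = 31 * 46 = 1426

1426


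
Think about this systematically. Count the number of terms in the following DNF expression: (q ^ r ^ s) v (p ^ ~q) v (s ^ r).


A DNF formula is a disjunction of terms (conjunctions).
Terms are separated by v.
Counting the disjuncts: 3 terms.

3


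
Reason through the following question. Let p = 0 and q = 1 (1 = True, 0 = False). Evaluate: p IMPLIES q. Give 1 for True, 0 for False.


p = 0, q = 1
Operation: p IMPLIES q
Evaluate: 0 IMPLIES 1 = 1

1


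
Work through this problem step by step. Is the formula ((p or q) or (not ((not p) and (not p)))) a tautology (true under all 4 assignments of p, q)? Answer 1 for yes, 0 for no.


Check all 4 assignments:
p=0, q=0: 0
p=0, q=1: 1
p=1, q=0: 1
p=1, q=1: 1
Satisfying count = 3/4.
Tautology iff count = 4: no.

0


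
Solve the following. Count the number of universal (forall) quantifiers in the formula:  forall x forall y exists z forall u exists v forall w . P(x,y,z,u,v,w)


Quantifier prefix: forall x forall y exists z forall u exists v forall w
Mark each quantifier type:
  U U E U E U
Universal count = 4, Existential count = 2
Asked for universal (forall) quantifiers: 4

4


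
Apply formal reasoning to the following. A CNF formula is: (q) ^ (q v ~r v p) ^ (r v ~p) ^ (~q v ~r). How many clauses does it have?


A CNF formula is a conjunction of clauses.
Clauses are separated by ^.
Counting the conjuncts: 4 clauses.

4
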